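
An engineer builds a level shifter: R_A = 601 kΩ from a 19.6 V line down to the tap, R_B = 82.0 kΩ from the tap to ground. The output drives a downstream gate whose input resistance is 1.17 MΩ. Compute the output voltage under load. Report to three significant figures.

V_out ≈ 2.22 V

The load sits in parallel with R_B: R_B‖R_L = (82.0 × 1170) / (82.0 + 1170) = 76.63 kΩ.
V_out = 19.6 × 76.63 / (601 + 76.63) = 19.6 × 76.63/677.6 = 2.22 V.
(Unloaded it would have been 2.35 V.)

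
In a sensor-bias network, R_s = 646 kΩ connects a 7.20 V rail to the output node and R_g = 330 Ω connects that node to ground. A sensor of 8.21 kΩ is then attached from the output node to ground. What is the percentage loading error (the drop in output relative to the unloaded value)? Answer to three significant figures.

The divider's output (Thévenin) resistance is R_s‖R_g = 329.8 Ω.
Fractional drop under load = R_th/(R_th + R_L) = 329.8 / (329.8 + 8210) = 0.03862.
So the output falls by 3.86 %.

3.86 %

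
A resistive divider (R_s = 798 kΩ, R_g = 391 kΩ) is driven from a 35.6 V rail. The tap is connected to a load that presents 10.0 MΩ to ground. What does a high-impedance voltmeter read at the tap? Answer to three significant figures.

V_out ≈ 11.4 V

The load sits in parallel with R_g: R_g‖R_L = (391 × 10000) / (391 + 10000) = 376.3 kΩ.
V_out = 35.6 × 376.3 / (798 + 376.3) = 35.6 × 376.3/1174 = 11.4 V.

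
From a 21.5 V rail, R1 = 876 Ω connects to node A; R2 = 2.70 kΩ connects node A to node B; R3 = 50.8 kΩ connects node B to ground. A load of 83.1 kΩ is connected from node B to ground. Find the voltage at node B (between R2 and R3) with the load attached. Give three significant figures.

At node B, R3 is in parallel with the load: R3‖R_L = 31530 Ω.
Below node A the resistance is R2 + (R3‖R_L) = 34230 Ω, so V_A = 21.5 × 34230/35100 = 20.96 V.
Then V_B = V_A × (R3‖R_L)/(R2 + R3‖R_L) = 20.96 × 31530/34230 = 19.3 V.

V ≈ 19.3 V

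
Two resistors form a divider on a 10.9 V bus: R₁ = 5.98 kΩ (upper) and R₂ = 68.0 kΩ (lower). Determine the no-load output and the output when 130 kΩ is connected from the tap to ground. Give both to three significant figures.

Open-circuit: V = 10.9 × 68.0/(5.98 + 68.0) = 10.0 V.
With the load, R₂ becomes R₂‖R_L = 44.65 kΩ, so V = 10.9 × 44.65/50.63 = 9.61 V.

Unloaded: 10.0 V; loaded: 9.61 V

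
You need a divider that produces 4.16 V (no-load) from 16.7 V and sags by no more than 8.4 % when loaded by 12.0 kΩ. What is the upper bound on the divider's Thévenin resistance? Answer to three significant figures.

Loading drop = R_th/(R_th + R_L) ≤ 0.0840, so R_th ≤ R_L · ε/(1−ε) = 12.0 kΩ × 0.0840/0.9160 = 1.10 kΩ.
(Any R1, R2 with R2/(R1+R2) = 0.249 and R1‖R2 ≤ 1.10 kΩ will meet the spec.)

R_th ≤ 1.10 kΩ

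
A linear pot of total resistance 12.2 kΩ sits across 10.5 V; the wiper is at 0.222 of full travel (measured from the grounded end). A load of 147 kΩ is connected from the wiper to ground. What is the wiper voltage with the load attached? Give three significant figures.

V ≈ 2.30 V

The wiper splits the pot into (1−α)R = 9.492 kΩ above and αR = 2.708 kΩ below.
Lower section ‖ load = 2.659 kΩ.
V_wiper = 10.5 × 2.659/(9.492 + 2.659) = 2.30 V.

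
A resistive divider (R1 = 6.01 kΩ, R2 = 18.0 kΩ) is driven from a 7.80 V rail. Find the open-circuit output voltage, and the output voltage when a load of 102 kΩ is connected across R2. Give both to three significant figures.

Open-circuit: V = 7.80 × 18.0/(6.01 + 18.0) = 5.85 V.
With the load, R2 becomes R2‖R_L = 15.30 kΩ, so V = 7.80 × 15.30/21.31 = 5.60 V.

Unloaded: 5.85 V; loaded: 5.60 V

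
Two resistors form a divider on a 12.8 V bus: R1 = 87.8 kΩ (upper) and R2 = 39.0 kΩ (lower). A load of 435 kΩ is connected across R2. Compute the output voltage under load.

V_out ≈ 3.71 V

The load sits in parallel with R2: R2‖R_L = (39.0 × 435) / (39.0 + 435) = 35.79 kΩ.
V_out = 12.8 × 35.79 / (87.8 + 35.79) = 12.8 × 35.79/123.6 = 3.71 V.
(Unloaded it would have been 3.94 V.)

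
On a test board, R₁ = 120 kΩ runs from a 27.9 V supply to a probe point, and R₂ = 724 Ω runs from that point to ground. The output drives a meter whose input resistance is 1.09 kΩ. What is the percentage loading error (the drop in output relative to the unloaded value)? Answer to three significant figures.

Unloaded V = 27.9 × 724/120700 = 0.1673 V.
Loaded: R₂‖R_L = 435.0 Ω, giving V = 27.9 × 435.0/120400 = 0.1008 V.
Drop = (0.1673 − 0.1008) / 0.1673 = 39.8 %.

39.8 %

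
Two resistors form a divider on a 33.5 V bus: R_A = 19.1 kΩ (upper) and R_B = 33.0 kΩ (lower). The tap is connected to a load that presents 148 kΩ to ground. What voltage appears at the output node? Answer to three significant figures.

The load sits in parallel with R_B: R_B‖R_L = (33.0 × 148) / (33.0 + 148) = 26.98 kΩ.
V_out = 33.5 × 26.98 / (19.1 + 26.98) = 33.5 × 26.98/46.08 = 19.6 V.
(Unloaded it would have been 21.2 V.)

V_out ≈ 19.6 V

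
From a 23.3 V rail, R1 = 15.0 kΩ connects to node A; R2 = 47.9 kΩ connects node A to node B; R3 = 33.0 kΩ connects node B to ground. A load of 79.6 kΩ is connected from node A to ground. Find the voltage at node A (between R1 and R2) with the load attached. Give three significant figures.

V ≈ 17.0 V

Below node A the series string R2+R3 = 80.90 kΩ sits in parallel with the 79.6 kΩ load: 40.12 kΩ.
V_A = 23.3 × 40.12/(15.0 + 40.12) = 17.0 V.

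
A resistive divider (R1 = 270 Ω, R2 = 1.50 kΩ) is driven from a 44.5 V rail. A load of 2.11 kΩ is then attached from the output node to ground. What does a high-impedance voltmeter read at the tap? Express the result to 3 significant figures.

V_out ≈ 34.0 V

The load sits in parallel with R2: R2‖R_L = (1500 × 2110) / (1500 + 2110) = 876.7 Ω.
V_out = 44.5 × 876.7 / (270 + 876.7) = 44.5 × 876.7/1147 = 34.0 V.
(Unloaded it would have been 37.7 V.)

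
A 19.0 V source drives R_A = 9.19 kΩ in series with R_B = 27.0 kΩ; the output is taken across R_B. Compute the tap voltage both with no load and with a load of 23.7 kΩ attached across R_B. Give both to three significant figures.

Unloaded: 14.2 V; loaded: 11.0 V

Open-circuit: V = 19.0 × 27.0/(9.19 + 27.0) = 14.2 V.
With the load, R_B becomes R_B‖R_L = 12.62 kΩ, so V = 19.0 × 12.62/21.81 = 11.0 V.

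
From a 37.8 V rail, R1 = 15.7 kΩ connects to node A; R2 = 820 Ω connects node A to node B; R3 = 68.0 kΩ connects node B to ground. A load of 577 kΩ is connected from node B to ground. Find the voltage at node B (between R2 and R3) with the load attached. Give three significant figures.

At node B, R3 is in parallel with the load: R3‖R_L = 60830 Ω.
Below node A the resistance is R2 + (R3‖R_L) = 61650 Ω, so V_A = 37.8 × 61650/77350 = 30.13 V.
Then V_B = V_A × (R3‖R_L)/(R2 + R3‖R_L) = 30.13 × 60830/61650 = 29.7 V.

V ≈ 29.7 V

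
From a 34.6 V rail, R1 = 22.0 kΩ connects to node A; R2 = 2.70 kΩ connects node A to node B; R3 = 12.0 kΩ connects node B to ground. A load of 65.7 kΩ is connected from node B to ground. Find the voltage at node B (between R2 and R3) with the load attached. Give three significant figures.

At node B, R3 is in parallel with the load: R3‖R_L = 10.15 kΩ.
Below node A the resistance is R2 + (R3‖R_L) = 12.85 kΩ, so V_A = 34.6 × 12.85/34.85 = 12.76 V.
Then V_B = V_A × (R3‖R_L)/(R2 + R3‖R_L) = 12.76 × 10.15/12.85 = 10.1 V.

V ≈ 10.1 V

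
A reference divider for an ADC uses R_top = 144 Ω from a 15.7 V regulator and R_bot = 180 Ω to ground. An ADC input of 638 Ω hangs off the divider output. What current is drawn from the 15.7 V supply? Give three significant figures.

I ≈ 55.2 mA

R_bot‖R_L = 140.4 Ω, so the source sees R_top + R_bot‖R_L = 284.4 Ω.
I = 15.7 V / 284.4 Ω = 55.2 mA.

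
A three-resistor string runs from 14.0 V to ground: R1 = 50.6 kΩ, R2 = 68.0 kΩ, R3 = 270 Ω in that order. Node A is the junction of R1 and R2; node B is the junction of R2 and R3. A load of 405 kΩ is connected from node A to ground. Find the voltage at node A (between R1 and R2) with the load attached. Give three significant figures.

V ≈ 7.50 V

Below node A the series string R2+R3 = 68270 Ω sits in parallel with the 405000 Ω load: 58420 Ω.
V_A = 14.0 × 58420/(50600 + 58420) = 7.50 V.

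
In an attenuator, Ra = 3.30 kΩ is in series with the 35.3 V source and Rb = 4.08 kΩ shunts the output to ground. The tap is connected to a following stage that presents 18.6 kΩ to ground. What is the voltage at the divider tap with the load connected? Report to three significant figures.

V_out ≈ 17.8 V

The load sits in parallel with Rb: Rb‖R_L = (4.08 × 18.6) / (4.08 + 18.6) = 3.346 kΩ.
V_out = 35.3 × 3.346 / (3.30 + 3.346) = 35.3 × 3.346/6.646 = 17.8 V.
(Unloaded it would have been 19.5 V.)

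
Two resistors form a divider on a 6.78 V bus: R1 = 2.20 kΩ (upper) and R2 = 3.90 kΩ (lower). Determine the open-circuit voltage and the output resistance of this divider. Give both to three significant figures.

V_th = 4.33 V, R_th = 1.41 kΩ

V_th is the open-circuit tap voltage: 6.78 × 3.90/(2.20 + 3.90) = 4.33 V.
With the supply zeroed, R1 and R2 appear in parallel from the tap: R_th = R1‖R2 = (2.20 × 3.90)/6.100 = 1.41 kΩ.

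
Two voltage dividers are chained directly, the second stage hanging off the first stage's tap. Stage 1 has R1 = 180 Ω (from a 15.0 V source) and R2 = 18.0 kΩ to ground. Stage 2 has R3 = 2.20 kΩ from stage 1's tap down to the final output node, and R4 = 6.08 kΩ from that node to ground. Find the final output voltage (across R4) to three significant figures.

Stage 2 presents R3+R4 = 8280 Ω as a load on stage 1's tap.
Stage 1's lower leg becomes R2‖(R3+R4) = 5671 Ω, so V_mid = 15.0 × 5671/5851 = 14.54 V.
Stage 2 is itself unloaded: V_out = V_mid × R4/(R3+R4) = 14.54 × 6080/8280 = 10.7 V.

V_out ≈ 10.7 V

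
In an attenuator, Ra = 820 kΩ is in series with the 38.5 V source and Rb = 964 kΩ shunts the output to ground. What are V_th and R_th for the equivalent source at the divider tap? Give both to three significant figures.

V_th is the open-circuit tap voltage: 38.5 × 964/(820 + 964) = 20.8 V.
With the supply zeroed, Ra and Rb appear in parallel from the tap: R_th = Ra‖Rb = (820 × 964)/1784 = 443 kΩ.

V_th = 20.8 V, R_th = 443 kΩ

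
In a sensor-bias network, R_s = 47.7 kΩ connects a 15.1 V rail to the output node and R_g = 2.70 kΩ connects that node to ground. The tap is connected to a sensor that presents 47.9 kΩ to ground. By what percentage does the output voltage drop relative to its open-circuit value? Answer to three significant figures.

5.06 %

The divider's output (Thévenin) resistance is R_s‖R_g = 2.555 kΩ.
Fractional drop under load = R_th/(R_th + R_L) = 2.555 / (2.555 + 47.9) = 0.05065.
So the output falls by 5.06 %.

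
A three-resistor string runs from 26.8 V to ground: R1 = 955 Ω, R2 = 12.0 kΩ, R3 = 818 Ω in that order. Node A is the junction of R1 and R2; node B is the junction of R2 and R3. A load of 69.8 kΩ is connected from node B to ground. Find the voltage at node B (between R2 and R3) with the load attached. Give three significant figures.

At node B, R3 is in parallel with the load: R3‖R_L = 808.5 Ω.
Below node A the resistance is R2 + (R3‖R_L) = 12810 Ω, so V_A = 26.8 × 12810/13760 = 24.94 V.
Then V_B = V_A × (R3‖R_L)/(R2 + R3‖R_L) = 24.94 × 808.5/12810 = 1.57 V.

V ≈ 1.57 V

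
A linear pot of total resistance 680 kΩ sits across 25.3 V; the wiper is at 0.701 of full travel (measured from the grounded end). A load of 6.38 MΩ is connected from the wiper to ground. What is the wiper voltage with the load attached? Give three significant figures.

The wiper splits the pot into (1−α)R = 203.3 kΩ above and αR = 476.7 kΩ below.
Lower section ‖ load = 443.5 kΩ.
V_wiper = 25.3 × 443.5/(203.3 + 443.5) = 17.3 V.

V ≈ 17.3 V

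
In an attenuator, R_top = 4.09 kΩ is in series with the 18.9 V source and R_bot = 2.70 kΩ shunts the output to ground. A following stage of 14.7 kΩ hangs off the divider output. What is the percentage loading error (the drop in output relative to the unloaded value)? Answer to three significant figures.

Unloaded V = 18.9 × 2.70/6.790 = 7.5155 V.
Loaded: R_bot‖R_L = 2.281 kΩ, giving V = 18.9 × 2.281/6.371 = 6.7668 V.
Drop = (7.5155 − 6.7668) / 7.5155 = 9.96 %.

9.96 %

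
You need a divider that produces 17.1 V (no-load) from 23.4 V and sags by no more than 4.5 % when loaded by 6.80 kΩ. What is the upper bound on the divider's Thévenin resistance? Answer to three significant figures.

R_th ≤ 320 Ω

Loading drop = R_th/(R_th + R_L) ≤ 0.0450, so R_th ≤ R_L · ε/(1−ε) = 6.80 kΩ × 0.0450/0.9550 = 320 Ω.
(Any R1, R2 with R2/(R1+R2) = 0.731 and R1‖R2 ≤ 320 Ω will meet the spec.)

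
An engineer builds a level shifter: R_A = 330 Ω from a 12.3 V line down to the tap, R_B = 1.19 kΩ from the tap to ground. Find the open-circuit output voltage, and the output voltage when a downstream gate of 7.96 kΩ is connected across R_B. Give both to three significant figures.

Open-circuit: V = 12.3 × 1190/(330 + 1190) = 9.63 V.
With the load, R_B becomes R_B‖R_L = 1035 Ω, so V = 12.3 × 1035/1365 = 9.33 V.

Unloaded: 9.63 V; loaded: 9.33 V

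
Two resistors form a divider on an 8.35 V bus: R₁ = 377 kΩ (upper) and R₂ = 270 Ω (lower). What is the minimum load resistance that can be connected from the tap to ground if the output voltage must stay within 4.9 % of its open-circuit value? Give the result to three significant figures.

Output resistance R_th = R₁‖R₂ = (377000 × 270)/377300 = 269.8 Ω.
The fractional drop is R_th/(R_th + R_L); requiring this ≤ 0.0490 gives R_L ≥ R_th(1/0.0490 − 1) = 269.8 × 19.41 = 5.24 kΩ.

R_L(min) ≈ 5.24 kΩ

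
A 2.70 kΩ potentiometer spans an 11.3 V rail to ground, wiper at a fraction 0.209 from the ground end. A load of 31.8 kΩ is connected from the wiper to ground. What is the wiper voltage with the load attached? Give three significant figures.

The wiper splits the pot into (1−α)R = 2136 Ω above and αR = 564.3 Ω below.
Lower section ‖ load = 554.5 Ω.
V_wiper = 11.3 × 554.5/(2136 + 554.5) = 2.33 V.

V ≈ 2.33 V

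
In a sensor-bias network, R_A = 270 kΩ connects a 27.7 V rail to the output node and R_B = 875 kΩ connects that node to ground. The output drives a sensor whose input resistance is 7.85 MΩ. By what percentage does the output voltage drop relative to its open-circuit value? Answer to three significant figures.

2.56 %

The divider's output (Thévenin) resistance is R_A‖R_B = 206.3 kΩ.
Fractional drop under load = R_th/(R_th + R_L) = 206.3 / (206.3 + 7850) = 0.02561.
So the output falls by 2.56 %.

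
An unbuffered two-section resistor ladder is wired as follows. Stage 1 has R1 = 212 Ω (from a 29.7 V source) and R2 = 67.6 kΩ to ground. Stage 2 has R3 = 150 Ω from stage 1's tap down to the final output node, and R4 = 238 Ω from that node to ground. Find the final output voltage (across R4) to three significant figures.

V_out ≈ 11.8 V

Stage 2 presents R3+R4 = 388.0 Ω as a load on stage 1's tap.
Stage 1's lower leg becomes R2‖(R3+R4) = 385.8 Ω, so V_mid = 29.7 × 385.8/597.8 = 19.17 V.
Stage 2 is itself unloaded: V_out = V_mid × R4/(R3+R4) = 19.17 × 238/388.0 = 11.8 V.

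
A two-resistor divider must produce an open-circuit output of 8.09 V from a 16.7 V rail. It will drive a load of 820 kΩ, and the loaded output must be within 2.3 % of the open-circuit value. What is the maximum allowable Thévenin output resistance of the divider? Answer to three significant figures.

R_th ≤ 19.3 kΩ

Loading drop = R_th/(R_th + R_L) ≤ 0.0230, so R_th ≤ R_L · ε/(1−ε) = 820 kΩ × 0.0230/0.9770 = 19.3 kΩ.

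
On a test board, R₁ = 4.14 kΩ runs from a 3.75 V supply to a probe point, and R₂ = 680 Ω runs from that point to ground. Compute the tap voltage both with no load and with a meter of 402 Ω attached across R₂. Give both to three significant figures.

Unloaded: 0.529 V; loaded: 0.216 V

Open-circuit: V = 3.75 × 680/(4140 + 680) = 0.529 V.
With the load, R₂ becomes R₂‖R_L = 252.6 Ω, so V = 3.75 × 252.6/4393 = 0.216 V.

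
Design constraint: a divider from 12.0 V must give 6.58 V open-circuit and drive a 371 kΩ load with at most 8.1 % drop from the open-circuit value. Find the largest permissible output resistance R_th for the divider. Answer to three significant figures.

Loading drop = R_th/(R_th + R_L) ≤ 0.0810, so R_th ≤ R_L · ε/(1−ε) = 371 kΩ × 0.0810/0.9190 = 32.7 kΩ.

R_th ≤ 32.7 kΩ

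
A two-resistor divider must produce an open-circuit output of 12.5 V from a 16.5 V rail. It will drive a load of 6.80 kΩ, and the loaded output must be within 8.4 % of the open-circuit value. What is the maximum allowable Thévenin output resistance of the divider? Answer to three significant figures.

Loading drop = R_th/(R_th + R_L) ≤ 0.0840, so R_th ≤ R_L · ε/(1−ε) = 6.80 kΩ × 0.0840/0.9160 = 624 Ω.
(Any R1, R2 with R2/(R1+R2) = 0.758 and R1‖R2 ≤ 624 Ω will meet the spec.)

R_th ≤ 624 Ω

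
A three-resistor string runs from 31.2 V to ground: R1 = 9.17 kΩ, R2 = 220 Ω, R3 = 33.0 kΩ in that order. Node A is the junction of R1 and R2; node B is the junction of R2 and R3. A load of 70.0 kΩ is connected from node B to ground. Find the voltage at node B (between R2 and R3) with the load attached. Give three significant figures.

At node B, R3 is in parallel with the load: R3‖R_L = 22430 Ω.
Below node A the resistance is R2 + (R3‖R_L) = 22650 Ω, so V_A = 31.2 × 22650/31820 = 22.21 V.
Then V_B = V_A × (R3‖R_L)/(R2 + R3‖R_L) = 22.21 × 22430/22650 = 22.0 V.

V ≈ 22.0 V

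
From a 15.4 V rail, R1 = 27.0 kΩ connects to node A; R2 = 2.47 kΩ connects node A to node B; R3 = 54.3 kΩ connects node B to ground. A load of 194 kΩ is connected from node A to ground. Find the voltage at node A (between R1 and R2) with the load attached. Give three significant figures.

Below node A the series string R2+R3 = 56.77 kΩ sits in parallel with the 194 kΩ load: 43.92 kΩ.
V_A = 15.4 × 43.92/(27.0 + 43.92) = 9.54 V.

V ≈ 9.54 V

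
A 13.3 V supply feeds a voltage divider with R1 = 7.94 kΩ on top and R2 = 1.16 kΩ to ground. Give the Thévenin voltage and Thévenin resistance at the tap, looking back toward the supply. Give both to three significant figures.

V_th is the open-circuit tap voltage: 13.3 × 1.16/(7.94 + 1.16) = 1.70 V.
With the supply zeroed, R1 and R2 appear in parallel from the tap: R_th = R1‖R2 = (7.94 × 1.16)/9.100 = 1.01 kΩ.

V_th = 1.70 V, R_th = 1.01 kΩ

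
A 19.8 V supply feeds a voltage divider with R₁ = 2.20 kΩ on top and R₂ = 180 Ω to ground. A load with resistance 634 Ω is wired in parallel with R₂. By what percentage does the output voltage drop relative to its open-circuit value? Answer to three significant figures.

Unloaded V = 19.8 × 180/2380 = 1.497 V.
Loaded: R₂‖R_L = 140.2 Ω, giving V = 19.8 × 140.2/2340 = 1.186 V.
Drop = (1.497 − 1.186) / 1.497 = 20.8 %.

20.8 %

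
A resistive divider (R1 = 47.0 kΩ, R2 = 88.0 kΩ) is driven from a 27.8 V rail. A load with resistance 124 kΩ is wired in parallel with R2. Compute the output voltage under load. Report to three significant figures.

V_out ≈ 14.5 V

The load sits in parallel with R2: R2‖R_L = (88.0 × 124) / (88.0 + 124) = 51.47 kΩ.
V_out = 27.8 × 51.47 / (47.0 + 51.47) = 27.8 × 51.47/98.47 = 14.5 V.
(Unloaded it would have been 18.1 V.)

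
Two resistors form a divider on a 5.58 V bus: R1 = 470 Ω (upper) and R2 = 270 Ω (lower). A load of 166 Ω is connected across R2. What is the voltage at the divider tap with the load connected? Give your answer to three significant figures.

V_out ≈ 1.00 V

The load sits in parallel with R2: R2‖R_L = (270 × 166) / (270 + 166) = 102.8 Ω.
V_out = 5.58 × 102.8 / (470 + 102.8) = 5.58 × 102.8/572.8 = 1.00 V.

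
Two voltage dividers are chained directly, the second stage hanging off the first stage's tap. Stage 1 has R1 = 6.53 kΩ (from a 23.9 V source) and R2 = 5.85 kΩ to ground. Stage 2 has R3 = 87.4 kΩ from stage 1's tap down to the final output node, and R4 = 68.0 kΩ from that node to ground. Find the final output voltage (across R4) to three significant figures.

Stage 2 presents R3+R4 = 155.4 kΩ as a load on stage 1's tap.
Stage 1's lower leg becomes R2‖(R3+R4) = 5.638 kΩ, so V_mid = 23.9 × 5.638/12.17 = 11.07 V.
Stage 2 is itself unloaded: V_out = V_mid × R4/(R3+R4) = 11.07 × 68.0/155.4 = 4.85 V.

V_out ≈ 4.85 V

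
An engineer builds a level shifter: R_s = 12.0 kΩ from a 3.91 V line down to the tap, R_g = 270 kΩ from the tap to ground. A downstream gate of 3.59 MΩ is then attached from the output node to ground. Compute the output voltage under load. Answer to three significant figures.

V_out ≈ 3.73 V

The load sits in parallel with R_g: R_g‖R_L = (270 × 3590) / (270 + 3590) = 251.1 kΩ.
V_out = 3.91 × 251.1 / (12.0 + 251.1) = 3.91 × 251.1/263.1 = 3.73 V.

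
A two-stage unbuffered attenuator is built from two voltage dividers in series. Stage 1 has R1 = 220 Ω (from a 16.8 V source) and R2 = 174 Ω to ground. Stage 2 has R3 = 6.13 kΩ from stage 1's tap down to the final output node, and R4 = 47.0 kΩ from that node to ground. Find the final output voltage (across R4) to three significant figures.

V_out ≈ 6.55 V

Stage 2 presents R3+R4 = 53130 Ω as a load on stage 1's tap.
Stage 1's lower leg becomes R2‖(R3+R4) = 173.4 Ω, so V_mid = 16.8 × 173.4/393.4 = 7.406 V.
Stage 2 is itself unloaded: V_out = V_mid × R4/(R3+R4) = 7.406 × 47000/53130 = 6.55 V.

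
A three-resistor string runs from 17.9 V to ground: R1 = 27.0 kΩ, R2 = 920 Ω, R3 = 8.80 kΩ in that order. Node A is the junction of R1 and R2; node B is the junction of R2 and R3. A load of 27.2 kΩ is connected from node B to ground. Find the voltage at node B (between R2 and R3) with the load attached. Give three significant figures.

At node B, R3 is in parallel with the load: R3‖R_L = 6649 Ω.
Below node A the resistance is R2 + (R3‖R_L) = 7569 Ω, so V_A = 17.9 × 7569/34570 = 3.919 V.
Then V_B = V_A × (R3‖R_L)/(R2 + R3‖R_L) = 3.919 × 6649/7569 = 3.44 V.

V ≈ 3.44 V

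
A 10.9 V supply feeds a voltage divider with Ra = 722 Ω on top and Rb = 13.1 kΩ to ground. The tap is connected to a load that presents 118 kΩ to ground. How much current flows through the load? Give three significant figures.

I_L ≈ 0.0870 mA

Rb‖R_L = 11790 Ω; V_out = 10.9 × 11790/12510 = 10.27 V.
I_L = V_out / R_L = 10.27 / 118 kΩ = 0.0870 mA.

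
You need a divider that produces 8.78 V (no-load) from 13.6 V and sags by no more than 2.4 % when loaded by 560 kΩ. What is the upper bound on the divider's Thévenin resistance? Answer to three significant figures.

Loading drop = R_th/(R_th + R_L) ≤ 0.0240, so R_th ≤ R_L · ε/(1−ε) = 560 kΩ × 0.0240/0.9760 = 13.8 kΩ.

R_th ≤ 13.8 kΩ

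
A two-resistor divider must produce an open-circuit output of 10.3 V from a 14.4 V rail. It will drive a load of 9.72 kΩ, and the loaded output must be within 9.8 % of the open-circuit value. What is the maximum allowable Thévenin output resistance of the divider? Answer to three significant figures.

Loading drop = R_th/(R_th + R_L) ≤ 0.0980, so R_th ≤ R_L · ε/(1−ε) = 9.72 kΩ × 0.0980/0.9020 = 1.06 kΩ.
(Any R1, R2 with R2/(R1+R2) = 0.715 and R1‖R2 ≤ 1.06 kΩ will meet the spec.)

R_th ≤ 1.06 kΩ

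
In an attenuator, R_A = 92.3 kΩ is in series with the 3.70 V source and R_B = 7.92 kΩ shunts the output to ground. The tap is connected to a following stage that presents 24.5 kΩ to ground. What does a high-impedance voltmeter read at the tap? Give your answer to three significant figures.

V_out ≈ 0.225 V

The load sits in parallel with R_B: R_B‖R_L = (7.92 × 24.5) / (7.92 + 24.5) = 5.985 kΩ.
V_out = 3.70 × 5.985 / (92.3 + 5.985) = 3.70 × 5.985/98.29 = 0.225 V.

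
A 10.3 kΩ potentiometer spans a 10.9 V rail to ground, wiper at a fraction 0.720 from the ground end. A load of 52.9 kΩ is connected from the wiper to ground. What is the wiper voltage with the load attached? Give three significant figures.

V ≈ 7.55 V

The wiper splits the pot into (1−α)R = 2.884 kΩ above and αR = 7.416 kΩ below.
Lower section ‖ load = 6.504 kΩ.
V_wiper = 10.9 × 6.504/(2.884 + 6.504) = 7.55 V.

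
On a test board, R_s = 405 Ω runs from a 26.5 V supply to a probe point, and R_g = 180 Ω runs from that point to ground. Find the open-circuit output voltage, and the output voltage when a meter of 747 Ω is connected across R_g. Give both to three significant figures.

Unloaded: 8.15 V; loaded: 6.99 V

Open-circuit: V = 26.5 × 180/(405 + 180) = 8.15 V.
With the load, R_g becomes R_g‖R_L = 145.0 Ω, so V = 26.5 × 145.0/550.0 = 6.99 V.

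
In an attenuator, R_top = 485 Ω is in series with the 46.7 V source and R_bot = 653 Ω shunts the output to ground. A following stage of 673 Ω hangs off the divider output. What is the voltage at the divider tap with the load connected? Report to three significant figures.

V_out ≈ 19.0 V

The load sits in parallel with R_bot: R_bot‖R_L = (653 × 673) / (653 + 673) = 331.4 Ω.
V_out = 46.7 × 331.4 / (485 + 331.4) = 46.7 × 331.4/816.4 = 19.0 V.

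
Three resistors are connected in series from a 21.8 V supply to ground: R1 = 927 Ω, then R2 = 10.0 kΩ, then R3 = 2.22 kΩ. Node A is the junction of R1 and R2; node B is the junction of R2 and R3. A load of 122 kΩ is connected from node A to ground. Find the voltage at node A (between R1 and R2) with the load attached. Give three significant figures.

V ≈ 20.1 V

Below node A the series string R2+R3 = 12220 Ω sits in parallel with the 122000 Ω load: 11110 Ω.
V_A = 21.8 × 11110/(927 + 11110) = 20.1 V.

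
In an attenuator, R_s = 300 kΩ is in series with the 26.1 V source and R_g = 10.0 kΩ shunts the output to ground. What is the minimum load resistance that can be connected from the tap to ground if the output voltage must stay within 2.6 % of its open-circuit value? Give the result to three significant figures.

Output resistance R_th = R_s‖R_g = (300 × 10.0)/310.0 = 9.677 kΩ.
The fractional drop is R_th/(R_th + R_L); requiring this ≤ 0.0260 gives R_L ≥ R_th(1/0.0260 − 1) = 9.677 × 37.46 = 363 kΩ.

R_L(min) ≈ 363 kΩ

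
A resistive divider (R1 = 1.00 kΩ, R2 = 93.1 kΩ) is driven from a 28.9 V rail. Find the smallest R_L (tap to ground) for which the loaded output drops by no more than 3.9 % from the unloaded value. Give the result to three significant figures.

Output resistance R_th = R1‖R2 = (1000 × 93100)/94100 = 989.4 Ω.
The fractional drop is R_th/(R_th + R_L); requiring this ≤ 0.0390 gives R_L ≥ R_th(1/0.0390 − 1) = 989.4 × 24.64 = 24.4 kΩ.

R_L(min) ≈ 24.4 kΩ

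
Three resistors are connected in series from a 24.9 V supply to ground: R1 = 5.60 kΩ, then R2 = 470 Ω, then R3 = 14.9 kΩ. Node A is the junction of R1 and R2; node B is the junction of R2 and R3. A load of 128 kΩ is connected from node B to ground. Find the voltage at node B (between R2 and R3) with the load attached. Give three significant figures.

V ≈ 17.1 V

At node B, R3 is in parallel with the load: R3‖R_L = 13350 Ω.
Below node A the resistance is R2 + (R3‖R_L) = 13820 Ω, so V_A = 24.9 × 13820/19420 = 17.72 V.
Then V_B = V_A × (R3‖R_L)/(R2 + R3‖R_L) = 17.72 × 13350/13820 = 17.1 V.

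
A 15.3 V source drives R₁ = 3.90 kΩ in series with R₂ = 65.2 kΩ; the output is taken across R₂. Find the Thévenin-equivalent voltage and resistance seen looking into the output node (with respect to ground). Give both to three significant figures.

V_th is the open-circuit tap voltage: 15.3 × 65.2/(3.90 + 65.2) = 14.4 V.
With the supply zeroed, R₁ and R₂ appear in parallel from the tap: R_th = R₁‖R₂ = (3.90 × 65.2)/69.10 = 3.68 kΩ.

V_th = 14.4 V, R_th = 3.68 kΩ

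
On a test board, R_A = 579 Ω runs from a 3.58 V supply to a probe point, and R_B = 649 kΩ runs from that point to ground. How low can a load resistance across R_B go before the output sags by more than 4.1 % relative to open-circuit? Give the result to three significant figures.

Output resistance R_th = R_A‖R_B = (579 × 649000)/649600 = 578.5 Ω.
The fractional drop is R_th/(R_th + R_L); requiring this ≤ 0.0410 gives R_L ≥ R_th(1/0.0410 − 1) = 578.5 × 23.39 = 13.5 kΩ.

R_L(min) ≈ 13.5 kΩ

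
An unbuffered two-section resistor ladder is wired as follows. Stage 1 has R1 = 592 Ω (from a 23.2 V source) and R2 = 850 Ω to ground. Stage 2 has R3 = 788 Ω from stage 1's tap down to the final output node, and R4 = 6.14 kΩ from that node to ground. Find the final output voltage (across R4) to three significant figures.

Stage 2 presents R3+R4 = 6928 Ω as a load on stage 1's tap.
Stage 1's lower leg becomes R2‖(R3+R4) = 757.1 Ω, so V_mid = 23.2 × 757.1/1349 = 13.02 V.
Stage 2 is itself unloaded: V_out = V_mid × R4/(R3+R4) = 13.02 × 6140/6928 = 11.5 V.

V_out ≈ 11.5 V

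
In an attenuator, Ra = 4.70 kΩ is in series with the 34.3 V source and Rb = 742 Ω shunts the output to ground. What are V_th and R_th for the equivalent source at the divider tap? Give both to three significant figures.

V_th is the open-circuit tap voltage: 34.3 × 742/(4700 + 742) = 4.68 V.
With the supply zeroed, Ra and Rb appear in parallel from the tap: R_th = Ra‖Rb = (4700 × 742)/5442 = 641 Ω.

V_th = 4.68 V, R_th = 641 Ω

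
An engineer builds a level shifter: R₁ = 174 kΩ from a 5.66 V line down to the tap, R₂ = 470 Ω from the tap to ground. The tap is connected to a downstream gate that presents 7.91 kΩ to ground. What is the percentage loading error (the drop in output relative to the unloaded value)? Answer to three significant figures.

The divider's output (Thévenin) resistance is R₁‖R₂ = 468.7 Ω.
Fractional drop under load = R_th/(R_th + R_L) = 468.7 / (468.7 + 7910) = 0.05594.
So the output falls by 5.59 %.

5.59 %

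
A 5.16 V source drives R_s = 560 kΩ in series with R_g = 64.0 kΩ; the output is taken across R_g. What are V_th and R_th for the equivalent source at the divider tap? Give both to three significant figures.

V_th = 0.529 V, R_th = 57.4 kΩ

V_th is the open-circuit tap voltage: 5.16 × 64.0/(560 + 64.0) = 0.529 V.
With the supply zeroed, R_s and R_g appear in parallel from the tap: R_th = R_s‖R_g = (560 × 64.0)/624.0 = 57.4 kΩ.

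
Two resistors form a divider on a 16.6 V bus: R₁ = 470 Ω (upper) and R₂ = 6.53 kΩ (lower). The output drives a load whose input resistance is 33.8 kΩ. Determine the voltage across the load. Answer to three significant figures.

The load sits in parallel with R₂: R₂‖R_L = (6530 × 33800) / (6530 + 33800) = 5473 Ω.
V_out = 16.6 × 5473 / (470 + 5473) = 16.6 × 5473/5943 = 15.3 V.

V_out ≈ 15.3 V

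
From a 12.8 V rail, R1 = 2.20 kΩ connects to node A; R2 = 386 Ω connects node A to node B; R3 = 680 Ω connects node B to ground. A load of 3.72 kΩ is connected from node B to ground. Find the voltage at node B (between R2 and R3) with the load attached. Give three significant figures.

V ≈ 2.33 V

At node B, R3 is in parallel with the load: R3‖R_L = 574.9 Ω.
Below node A the resistance is R2 + (R3‖R_L) = 960.9 Ω, so V_A = 12.8 × 960.9/3161 = 3.891 V.
Then V_B = V_A × (R3‖R_L)/(R2 + R3‖R_L) = 3.891 × 574.9/960.9 = 2.33 V.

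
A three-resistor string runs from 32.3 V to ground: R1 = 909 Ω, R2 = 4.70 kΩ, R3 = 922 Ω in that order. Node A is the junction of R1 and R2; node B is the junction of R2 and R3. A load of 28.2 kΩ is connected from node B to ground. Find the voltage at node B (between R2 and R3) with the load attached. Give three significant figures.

V ≈ 4.44 V

At node B, R3 is in parallel with the load: R3‖R_L = 892.8 Ω.
Below node A the resistance is R2 + (R3‖R_L) = 5593 Ω, so V_A = 32.3 × 5593/6502 = 27.78 V.
Then V_B = V_A × (R3‖R_L)/(R2 + R3‖R_L) = 27.78 × 892.8/5593 = 4.44 V.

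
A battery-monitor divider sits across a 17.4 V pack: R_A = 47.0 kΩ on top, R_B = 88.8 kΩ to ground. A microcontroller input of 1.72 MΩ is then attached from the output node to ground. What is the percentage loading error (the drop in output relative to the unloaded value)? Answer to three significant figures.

The divider's output (Thévenin) resistance is R_A‖R_B = 30.73 kΩ.
Fractional drop under load = R_th/(R_th + R_L) = 30.73 / (30.73 + 1720) = 0.01755.
So the output falls by 1.76 %.

1.76 %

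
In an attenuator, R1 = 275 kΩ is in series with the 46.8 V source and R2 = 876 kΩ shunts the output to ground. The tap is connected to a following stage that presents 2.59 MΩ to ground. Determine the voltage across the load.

The load sits in parallel with R2: R2‖R_L = (876 × 2590) / (876 + 2590) = 654.6 kΩ.
V_out = 46.8 × 654.6 / (275 + 654.6) = 46.8 × 654.6/929.6 = 33.0 V.

V_out ≈ 33.0 V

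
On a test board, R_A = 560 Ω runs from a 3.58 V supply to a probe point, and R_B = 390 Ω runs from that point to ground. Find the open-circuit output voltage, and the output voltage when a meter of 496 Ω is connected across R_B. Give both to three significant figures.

Unloaded: 1.47 V; loaded: 1.00 V

Open-circuit: V = 3.58 × 390/(560 + 390) = 1.47 V.
With the load, R_B becomes R_B‖R_L = 218.3 Ω, so V = 3.58 × 218.3/778.3 = 1.00 V.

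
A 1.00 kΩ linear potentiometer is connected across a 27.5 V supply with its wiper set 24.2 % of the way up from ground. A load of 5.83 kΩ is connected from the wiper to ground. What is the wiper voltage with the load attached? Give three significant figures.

The wiper splits the pot into (1−α)R = 758.0 Ω above and αR = 242.0 Ω below.
Lower section ‖ load = 232.4 Ω.
V_wiper = 27.5 × 232.4/(758.0 + 232.4) = 6.45 V.

V ≈ 6.45 V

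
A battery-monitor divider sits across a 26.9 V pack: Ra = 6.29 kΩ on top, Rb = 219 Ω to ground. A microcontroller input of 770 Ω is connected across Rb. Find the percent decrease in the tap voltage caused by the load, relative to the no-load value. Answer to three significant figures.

The divider's output (Thévenin) resistance is Ra‖Rb = 211.6 Ω.
Fractional drop under load = R_th/(R_th + R_L) = 211.6 / (211.6 + 770) = 0.2156.
So the output falls by 21.6 %.

21.6 %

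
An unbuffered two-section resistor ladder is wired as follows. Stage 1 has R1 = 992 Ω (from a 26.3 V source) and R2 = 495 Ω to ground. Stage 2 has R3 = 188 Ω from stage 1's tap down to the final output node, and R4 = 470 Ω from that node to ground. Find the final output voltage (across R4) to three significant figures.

Stage 2 presents R3+R4 = 658.0 Ω as a load on stage 1's tap.
Stage 1's lower leg becomes R2‖(R3+R4) = 282.5 Ω, so V_mid = 26.3 × 282.5/1274 = 5.829 V.
Stage 2 is itself unloaded: V_out = V_mid × R4/(R3+R4) = 5.829 × 470/658.0 = 4.16 V.

V_out ≈ 4.16 V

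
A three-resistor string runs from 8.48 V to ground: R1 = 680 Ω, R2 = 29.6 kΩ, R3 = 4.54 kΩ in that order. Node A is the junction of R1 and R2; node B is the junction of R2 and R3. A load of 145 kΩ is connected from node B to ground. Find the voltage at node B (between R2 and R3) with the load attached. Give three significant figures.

V ≈ 1.08 V

At node B, R3 is in parallel with the load: R3‖R_L = 4402 Ω.
Below node A the resistance is R2 + (R3‖R_L) = 34000 Ω, so V_A = 8.48 × 34000/34680 = 8.314 V.
Then V_B = V_A × (R3‖R_L)/(R2 + R3‖R_L) = 8.314 × 4402/34000 = 1.08 V.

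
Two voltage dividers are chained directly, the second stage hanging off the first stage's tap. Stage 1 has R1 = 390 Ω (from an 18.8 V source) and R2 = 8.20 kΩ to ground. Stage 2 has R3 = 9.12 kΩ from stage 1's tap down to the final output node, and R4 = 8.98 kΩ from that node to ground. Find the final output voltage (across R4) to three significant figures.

V_out ≈ 8.72 V

Stage 2 presents R3+R4 = 18100 Ω as a load on stage 1's tap.
Stage 1's lower leg becomes R2‖(R3+R4) = 5643 Ω, so V_mid = 18.8 × 5643/6033 = 17.58 V.
Stage 2 is itself unloaded: V_out = V_mid × R4/(R3+R4) = 17.58 × 8980/18100 = 8.72 V.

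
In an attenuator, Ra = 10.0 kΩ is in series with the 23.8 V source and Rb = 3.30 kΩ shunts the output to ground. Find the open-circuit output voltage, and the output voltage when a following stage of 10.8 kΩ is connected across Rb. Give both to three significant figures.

Unloaded: 5.91 V; loaded: 4.80 V

Open-circuit: V = 23.8 × 3.30/(10.0 + 3.30) = 5.91 V.
With the load, Rb becomes Rb‖R_L = 2.528 kΩ, so V = 23.8 × 2.528/12.53 = 4.80 V.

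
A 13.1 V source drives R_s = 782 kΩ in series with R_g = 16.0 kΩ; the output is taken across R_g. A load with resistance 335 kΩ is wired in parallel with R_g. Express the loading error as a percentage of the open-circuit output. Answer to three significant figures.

The divider's output (Thévenin) resistance is R_s‖R_g = 15.68 kΩ.
Fractional drop under load = R_th/(R_th + R_L) = 15.68 / (15.68 + 335) = 0.04471.
So the output falls by 4.47 %.

4.47 %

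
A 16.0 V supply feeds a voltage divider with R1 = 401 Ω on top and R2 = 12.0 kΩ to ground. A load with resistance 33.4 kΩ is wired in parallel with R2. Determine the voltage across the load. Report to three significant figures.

V_out ≈ 15.3 V

The load sits in parallel with R2: R2‖R_L = (12000 × 33400) / (12000 + 33400) = 8828 Ω.
V_out = 16.0 × 8828 / (401 + 8828) = 16.0 × 8828/9229 = 15.3 V.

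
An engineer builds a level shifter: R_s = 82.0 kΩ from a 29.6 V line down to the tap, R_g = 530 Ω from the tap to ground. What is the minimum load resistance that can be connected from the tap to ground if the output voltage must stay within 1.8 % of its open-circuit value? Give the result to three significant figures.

R_L(min) ≈ 28.7 kΩ

Output resistance R_th = R_s‖R_g = (82000 × 530)/82530 = 526.6 Ω.
The fractional drop is R_th/(R_th + R_L); requiring this ≤ 0.0180 gives R_L ≥ R_th(1/0.0180 − 1) = 526.6 × 54.56 = 28.7 kΩ.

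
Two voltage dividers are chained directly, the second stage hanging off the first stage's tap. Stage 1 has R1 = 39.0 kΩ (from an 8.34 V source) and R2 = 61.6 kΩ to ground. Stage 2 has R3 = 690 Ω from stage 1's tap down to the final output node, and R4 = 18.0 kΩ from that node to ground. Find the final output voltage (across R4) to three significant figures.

Stage 2 presents R3+R4 = 18690 Ω as a load on stage 1's tap.
Stage 1's lower leg becomes R2‖(R3+R4) = 14340 Ω, so V_mid = 8.34 × 14340/53340 = 2.242 V.
Stage 2 is itself unloaded: V_out = V_mid × R4/(R3+R4) = 2.242 × 18000/18690 = 2.16 V.

V_out ≈ 2.16 V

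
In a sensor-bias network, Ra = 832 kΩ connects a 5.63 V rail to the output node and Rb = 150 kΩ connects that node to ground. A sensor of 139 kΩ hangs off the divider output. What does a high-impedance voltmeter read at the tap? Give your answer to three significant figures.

The load sits in parallel with Rb: Rb‖R_L = (150 × 139) / (150 + 139) = 72.15 kΩ.
V_out = 5.63 × 72.15 / (832 + 72.15) = 5.63 × 72.15/904.1 = 0.449 V.
(Unloaded it would have been 0.860 V.)

V_out ≈ 0.449 V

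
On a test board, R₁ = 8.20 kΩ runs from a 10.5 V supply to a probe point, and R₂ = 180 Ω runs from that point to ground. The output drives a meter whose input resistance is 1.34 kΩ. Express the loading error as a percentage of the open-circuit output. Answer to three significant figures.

11.6 %

The divider's output (Thévenin) resistance is R₁‖R₂ = 176.1 Ω.
Fractional drop under load = R_th/(R_th + R_L) = 176.1 / (176.1 + 1340) = 0.1162.
So the output falls by 11.6 %.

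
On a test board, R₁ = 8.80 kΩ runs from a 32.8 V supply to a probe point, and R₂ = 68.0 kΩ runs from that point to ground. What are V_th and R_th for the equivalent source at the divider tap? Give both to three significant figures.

V_th is the open-circuit tap voltage: 32.8 × 68.0/(8.80 + 68.0) = 29.0 V.
With the supply zeroed, R₁ and R₂ appear in parallel from the tap: R_th = R₁‖R₂ = (8.80 × 68.0)/76.80 = 7.79 kΩ.

V_th = 29.0 V, R_th = 7.79 kΩ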